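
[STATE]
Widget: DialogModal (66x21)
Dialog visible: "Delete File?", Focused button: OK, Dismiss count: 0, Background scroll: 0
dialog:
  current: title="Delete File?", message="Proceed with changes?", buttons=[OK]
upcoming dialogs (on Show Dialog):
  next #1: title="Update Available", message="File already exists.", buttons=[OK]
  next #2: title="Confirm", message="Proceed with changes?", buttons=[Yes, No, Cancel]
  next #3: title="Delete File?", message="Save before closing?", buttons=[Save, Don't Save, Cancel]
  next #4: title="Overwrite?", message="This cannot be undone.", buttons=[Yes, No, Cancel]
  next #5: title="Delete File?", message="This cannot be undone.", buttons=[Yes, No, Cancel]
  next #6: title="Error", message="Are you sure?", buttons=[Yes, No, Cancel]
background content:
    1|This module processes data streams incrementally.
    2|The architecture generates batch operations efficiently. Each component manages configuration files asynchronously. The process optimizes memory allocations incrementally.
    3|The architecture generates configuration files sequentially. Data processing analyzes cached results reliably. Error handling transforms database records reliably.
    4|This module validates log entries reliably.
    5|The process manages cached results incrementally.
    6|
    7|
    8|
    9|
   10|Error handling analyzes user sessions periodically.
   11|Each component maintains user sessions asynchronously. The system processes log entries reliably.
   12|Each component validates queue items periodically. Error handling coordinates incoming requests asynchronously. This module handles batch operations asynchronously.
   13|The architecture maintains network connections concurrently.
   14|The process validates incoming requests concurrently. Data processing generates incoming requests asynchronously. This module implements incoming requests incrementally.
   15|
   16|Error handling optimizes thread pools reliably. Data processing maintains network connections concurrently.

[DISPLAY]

This module processes data streams incrementally.                 
The architecture generates batch operations efficiently. Each comp
The architecture generates configuration files sequentially. Data 
This module validates log entries reliably.                       
The process manages cached results incrementally.                 
                                                                  
                                                                  
                                                                  
                    ┌───────────────────────┐                     
Error handling analy│      Delete File?     │cally.               
Each component maint│ Proceed with changes? │ronously. The system 
Each component valid│          [OK]         │ally. Error handling 
The architecture mai└───────────────────────┘s concurrently.      
The process validates incoming requests concurrently. Data process
                                                                  
Error handling optimizes thread pools reliably. Data processing ma
                                                                  
                                                                  
                                                                  
                                                                  
                                                                  


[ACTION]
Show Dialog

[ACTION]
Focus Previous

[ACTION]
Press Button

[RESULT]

This module processes data streams incrementally.                 
The architecture generates batch operations efficiently. Each comp
The architecture generates configuration files sequentially. Data 
This module validates log entries reliably.                       
The process manages cached results incrementally.                 
                                                                  
                                                                  
                                                                  
                                                                  
Error handling analyzes user sessions periodically.               
Each component maintains user sessions asynchronously. The system 
Each component validates queue items periodically. Error handling 
The architecture maintains network connections concurrently.      
The process validates incoming requests concurrently. Data process
                                                                  
Error handling optimizes thread pools reliably. Data processing ma
                                                                  
                                                                  
                                                                  
                                                                  
                                                                  


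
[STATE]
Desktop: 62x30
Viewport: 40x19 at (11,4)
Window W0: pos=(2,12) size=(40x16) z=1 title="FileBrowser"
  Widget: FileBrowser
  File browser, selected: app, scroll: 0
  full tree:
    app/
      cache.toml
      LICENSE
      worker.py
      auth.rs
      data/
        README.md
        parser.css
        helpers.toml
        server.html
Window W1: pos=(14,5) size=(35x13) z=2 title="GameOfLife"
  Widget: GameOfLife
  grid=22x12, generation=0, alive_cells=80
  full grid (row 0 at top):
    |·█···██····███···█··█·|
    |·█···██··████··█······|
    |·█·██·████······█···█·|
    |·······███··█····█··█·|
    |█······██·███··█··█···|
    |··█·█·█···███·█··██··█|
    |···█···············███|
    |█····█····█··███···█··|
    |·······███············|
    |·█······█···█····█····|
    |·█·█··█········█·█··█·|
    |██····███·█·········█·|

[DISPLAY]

                                        
   ┏━━━━━━━━━━━━━━━━━━━━━━━━━━━━━━━━━┓  
   ┃ GameOfLife                      ┃  
   ┠─────────────────────────────────┨  
   ┃Gen: 0                           ┃  
   ┃·█·██·████······█···█·           ┃  
   ┃·······███··█····█··█·           ┃  
   ┃█······██·███··█··█···           ┃  
━━━┃··█·█·█···███·█··██··█           ┃  
wse┃···█···············███           ┃  
───┃█····█····█··███···█··           ┃  
p/ ┃·······███············           ┃  
e.t┃·█······█···█····█····           ┃  
NSE┗━━━━━━━━━━━━━━━━━━━━━━━━━━━━━━━━━┛  
er.py                         ┃         
.rs                           ┃         
data/                         ┃         
                              ┃         
                              ┃         


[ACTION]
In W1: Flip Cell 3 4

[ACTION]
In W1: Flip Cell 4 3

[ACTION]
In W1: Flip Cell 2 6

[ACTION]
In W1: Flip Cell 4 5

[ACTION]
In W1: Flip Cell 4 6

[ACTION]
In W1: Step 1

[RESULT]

                                        
   ┏━━━━━━━━━━━━━━━━━━━━━━━━━━━━━━━━━┓  
   ┃ GameOfLife                      ┃  
   ┠─────────────────────────────────┨  
   ┃Gen: 1                           ┃  
   ┃··███·······█···█·····           ┃  
   ┃··█·········█···██·█··           ┃  
   ┃···█············█·██··           ┃  
━━━┃··█·█·█··██·██···██··█           ┃  
wse┃···███····█·█··█···█·█           ┃  
───┃········██····█····█··           ┃  
p/ ┃·······███···██·······           ┃  
e.t┃··█·····██······█·····           ┃  
NSE┗━━━━━━━━━━━━━━━━━━━━━━━━━━━━━━━━━┛  
er.py                         ┃         
.rs                           ┃         
data/                         ┃         
                              ┃         
                              ┃         


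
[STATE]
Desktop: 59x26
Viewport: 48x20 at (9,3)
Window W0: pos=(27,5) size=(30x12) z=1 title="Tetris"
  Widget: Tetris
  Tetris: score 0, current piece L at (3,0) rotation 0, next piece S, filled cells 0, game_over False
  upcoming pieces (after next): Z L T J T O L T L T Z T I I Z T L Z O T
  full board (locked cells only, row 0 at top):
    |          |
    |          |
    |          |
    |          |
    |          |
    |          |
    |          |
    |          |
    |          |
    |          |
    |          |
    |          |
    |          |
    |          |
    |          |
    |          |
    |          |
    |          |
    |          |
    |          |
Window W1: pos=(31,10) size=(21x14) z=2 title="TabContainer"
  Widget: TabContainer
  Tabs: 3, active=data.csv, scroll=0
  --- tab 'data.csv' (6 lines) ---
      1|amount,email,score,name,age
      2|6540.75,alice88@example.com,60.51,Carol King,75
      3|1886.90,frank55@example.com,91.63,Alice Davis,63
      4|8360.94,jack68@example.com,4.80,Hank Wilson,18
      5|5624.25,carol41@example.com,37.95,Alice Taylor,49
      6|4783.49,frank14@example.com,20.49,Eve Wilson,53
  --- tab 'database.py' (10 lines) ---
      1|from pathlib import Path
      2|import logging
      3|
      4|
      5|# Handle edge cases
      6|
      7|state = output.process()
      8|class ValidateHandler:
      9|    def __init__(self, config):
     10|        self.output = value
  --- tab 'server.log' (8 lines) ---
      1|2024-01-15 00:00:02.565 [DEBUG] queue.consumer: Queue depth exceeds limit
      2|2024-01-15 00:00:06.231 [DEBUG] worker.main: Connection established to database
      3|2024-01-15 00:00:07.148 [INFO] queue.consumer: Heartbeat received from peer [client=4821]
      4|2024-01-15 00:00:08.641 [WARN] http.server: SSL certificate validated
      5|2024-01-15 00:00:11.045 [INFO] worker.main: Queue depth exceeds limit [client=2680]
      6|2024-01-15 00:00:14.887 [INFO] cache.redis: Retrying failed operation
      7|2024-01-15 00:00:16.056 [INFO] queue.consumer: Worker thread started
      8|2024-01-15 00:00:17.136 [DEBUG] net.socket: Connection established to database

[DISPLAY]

                                                
                                                
                  ┏━━━━━━━━━━━━━━━━━━━━━━━━━━━━┓
                  ┃ Tetris                     ┃
                  ┠────────────────────────────┨
                  ┃          │Next:            ┃
                  ┃          │ ░░              ┃
                  ┃   ┏━━━━━━━━━━━━━━━━━━━┓    ┃
                  ┃   ┃ TabContainer      ┃    ┃
                  ┃   ┠───────────────────┨    ┃
                  ┃   ┃[data.csv]│ databas┃    ┃
                  ┃   ┃───────────────────┃    ┃
                  ┃   ┃amount,email,score,┃    ┃
                  ┗━━━┃6540.75,alice88@exa┃━━━━┛
                      ┃1886.90,frank55@exa┃     
                      ┃8360.94,jack68@exam┃     
                      ┃5624.25,carol41@exa┃     
                      ┃4783.49,frank14@exa┃     
                      ┃                   ┃     
                      ┃                   ┃     


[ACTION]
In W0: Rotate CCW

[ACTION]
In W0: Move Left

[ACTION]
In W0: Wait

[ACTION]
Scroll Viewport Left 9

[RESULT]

                                                
                                                
                           ┏━━━━━━━━━━━━━━━━━━━━
                           ┃ Tetris             
                           ┠────────────────────
                           ┃          │Next:    
                           ┃          │ ░░      
                           ┃   ┏━━━━━━━━━━━━━━━━
                           ┃   ┃ TabContainer   
                           ┃   ┠────────────────
                           ┃   ┃[data.csv]│ data
                           ┃   ┃────────────────
                           ┃   ┃amount,email,sco
                           ┗━━━┃6540.75,alice88@
                               ┃1886.90,frank55@
                               ┃8360.94,jack68@e
                               ┃5624.25,carol41@
                               ┃4783.49,frank14@
                               ┃                
                               ┃                


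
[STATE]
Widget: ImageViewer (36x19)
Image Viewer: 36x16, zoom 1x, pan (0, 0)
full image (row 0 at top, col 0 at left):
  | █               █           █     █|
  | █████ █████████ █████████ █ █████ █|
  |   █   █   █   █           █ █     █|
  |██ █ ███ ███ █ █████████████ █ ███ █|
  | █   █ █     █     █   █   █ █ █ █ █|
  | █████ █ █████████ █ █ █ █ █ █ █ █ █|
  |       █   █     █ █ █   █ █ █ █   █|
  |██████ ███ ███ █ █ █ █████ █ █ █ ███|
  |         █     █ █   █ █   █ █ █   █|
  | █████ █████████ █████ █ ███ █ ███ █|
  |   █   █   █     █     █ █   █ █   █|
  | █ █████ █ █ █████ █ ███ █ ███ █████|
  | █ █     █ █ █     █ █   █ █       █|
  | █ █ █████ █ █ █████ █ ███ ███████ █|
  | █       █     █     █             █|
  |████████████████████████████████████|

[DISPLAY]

 █               █           █     █
 █████ █████████ █████████ █ █████ █
   █   █   █   █           █ █     █
██ █ ███ ███ █ █████████████ █ ███ █
 █   █ █     █     █   █   █ █ █ █ █
 █████ █ █████████ █ █ █ █ █ █ █ █ █
       █   █     █ █ █   █ █ █ █   █
██████ ███ ███ █ █ █ █████ █ █ █ ███
         █     █ █   █ █   █ █ █   █
 █████ █████████ █████ █ ███ █ ███ █
   █   █   █     █     █ █   █ █   █
 █ █████ █ █ █████ █ ███ █ ███ █████
 █ █     █ █ █     █ █   █ █       █
 █ █ █████ █ █ █████ █ ███ ███████ █
 █       █     █     █             █
████████████████████████████████████
                                    
                                    
                                    


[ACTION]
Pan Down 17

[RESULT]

                                    
                                    
                                    
                                    
                                    
                                    
                                    
                                    
                                    
                                    
                                    
                                    
                                    
                                    
                                    
                                    
                                    
                                    
                                    


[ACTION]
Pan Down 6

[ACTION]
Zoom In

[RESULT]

  ██  ██████████  ██  ██  ██████████
  ██  ██          ██  ██  ██        
  ██  ██          ██  ██  ██        
  ██  ██  ██████████  ██  ██  ██████
  ██  ██  ██████████  ██  ██  ██████
  ██              ██          ██    
  ██              ██          ██    
████████████████████████████████████
████████████████████████████████████
                                    
                                    
                                    
                                    
                                    
                                    
                                    
                                    
                                    
                                    


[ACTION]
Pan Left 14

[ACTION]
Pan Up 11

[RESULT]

              ██      ██          ██
              ██      ██          ██
████████████  ██████  ██████  ██  ██
████████████  ██████  ██████  ██  ██
                  ██          ██  ██
                  ██          ██  ██
  ██████████  ██████████████████  ██
  ██████████  ██████████████████  ██
      ██      ██      ██          ██
      ██      ██      ██          ██
  ██  ██████████  ██  ██  ██████████
  ██  ██████████  ██  ██  ██████████
  ██  ██          ██  ██  ██        
  ██  ██          ██  ██  ██        
  ██  ██  ██████████  ██  ██  ██████
  ██  ██  ██████████  ██  ██  ██████
  ██              ██          ██    
  ██              ██          ██    
████████████████████████████████████


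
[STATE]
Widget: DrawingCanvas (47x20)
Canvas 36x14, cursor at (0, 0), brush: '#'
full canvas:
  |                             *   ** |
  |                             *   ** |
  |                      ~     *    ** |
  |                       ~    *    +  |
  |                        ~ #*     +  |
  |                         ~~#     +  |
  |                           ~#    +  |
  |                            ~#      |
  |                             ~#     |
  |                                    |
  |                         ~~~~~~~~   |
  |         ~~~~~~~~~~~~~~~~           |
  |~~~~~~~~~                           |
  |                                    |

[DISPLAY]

+                            *   **            
                             *   **            
                      ~     *    **            
                       ~    *    +             
                        ~ #*     +             
                         ~~#     +             
                           ~#    +             
                            ~#                 
                             ~#                
                                               
                         ~~~~~~~~              
         ~~~~~~~~~~~~~~~~                      
~~~~~~~~~                                      
                                               
                                               
                                               
                                               
                                               
                                               
                                               


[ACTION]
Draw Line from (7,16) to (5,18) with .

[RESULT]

+                            *   **            
                             *   **            
                      ~     *    **            
                       ~    *    +             
                        ~ #*     +             
                  .      ~~#     +             
                 .         ~#    +             
                .           ~#                 
                             ~#                
                                               
                         ~~~~~~~~              
         ~~~~~~~~~~~~~~~~                      
~~~~~~~~~                                      
                                               
                                               
                                               
                                               
                                               
                                               
                                               


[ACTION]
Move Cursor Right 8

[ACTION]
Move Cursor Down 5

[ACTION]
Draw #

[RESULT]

                             *   **            
                             *   **            
                      ~     *    **            
                       ~    *    +             
                        ~ #*     +             
        #         .      ~~#     +             
                 .         ~#    +             
                .           ~#                 
                             ~#                
                                               
                         ~~~~~~~~              
         ~~~~~~~~~~~~~~~~                      
~~~~~~~~~                                      
                                               
                                               
                                               
                                               
                                               
                                               
                                               


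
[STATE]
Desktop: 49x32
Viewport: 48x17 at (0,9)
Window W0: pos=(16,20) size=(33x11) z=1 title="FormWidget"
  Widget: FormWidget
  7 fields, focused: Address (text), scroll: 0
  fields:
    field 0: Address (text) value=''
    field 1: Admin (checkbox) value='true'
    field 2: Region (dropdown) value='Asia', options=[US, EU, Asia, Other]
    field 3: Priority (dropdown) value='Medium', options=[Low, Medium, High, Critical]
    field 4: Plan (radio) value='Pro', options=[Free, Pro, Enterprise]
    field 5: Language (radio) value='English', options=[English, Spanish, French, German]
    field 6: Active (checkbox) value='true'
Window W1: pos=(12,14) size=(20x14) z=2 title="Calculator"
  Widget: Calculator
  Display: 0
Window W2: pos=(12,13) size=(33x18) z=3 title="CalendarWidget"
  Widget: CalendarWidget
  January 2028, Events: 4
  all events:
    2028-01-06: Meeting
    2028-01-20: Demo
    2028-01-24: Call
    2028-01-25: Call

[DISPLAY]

                                                
                                                
                                                
                                                
            ┏━━━━━━━━━━━━━━━━━━━━━━━━━━━━━━━┓   
            ┃ CalendarWidget                ┃   
            ┠───────────────────────────────┨   
            ┃          January 2028         ┃   
            ┃Mo Tu We Th Fr Sa Su           ┃   
            ┃                1  2           ┃   
            ┃ 3  4  5  6*  7  8  9          ┃   
            ┃10 11 12 13 14 15 16           ┃━━━
            ┃17 18 19 20* 21 22 23          ┃   
            ┃24* 25* 26 27 28 29 30         ┃───
            ┃31                             ┃  ]
            ┃                               ┃   
            ┃                               ┃ ▼]


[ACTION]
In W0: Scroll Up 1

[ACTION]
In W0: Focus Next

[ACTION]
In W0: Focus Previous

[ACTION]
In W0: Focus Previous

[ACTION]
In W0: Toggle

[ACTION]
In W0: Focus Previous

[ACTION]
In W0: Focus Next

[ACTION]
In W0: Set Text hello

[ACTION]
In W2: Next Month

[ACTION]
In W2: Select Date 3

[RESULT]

                                                
                                                
                                                
                                                
            ┏━━━━━━━━━━━━━━━━━━━━━━━━━━━━━━━┓   
            ┃ CalendarWidget                ┃   
            ┠───────────────────────────────┨   
            ┃         February 2028         ┃   
            ┃Mo Tu We Th Fr Sa Su           ┃   
            ┃    1  2 [ 3]  4  5  6         ┃   
            ┃ 7  8  9 10 11 12 13           ┃   
            ┃14 15 16 17 18 19 20           ┃━━━
            ┃21 22 23 24 25 26 27           ┃   
            ┃28 29                          ┃───
            ┃                               ┃  ]
            ┃                               ┃   
            ┃                               ┃ ▼]


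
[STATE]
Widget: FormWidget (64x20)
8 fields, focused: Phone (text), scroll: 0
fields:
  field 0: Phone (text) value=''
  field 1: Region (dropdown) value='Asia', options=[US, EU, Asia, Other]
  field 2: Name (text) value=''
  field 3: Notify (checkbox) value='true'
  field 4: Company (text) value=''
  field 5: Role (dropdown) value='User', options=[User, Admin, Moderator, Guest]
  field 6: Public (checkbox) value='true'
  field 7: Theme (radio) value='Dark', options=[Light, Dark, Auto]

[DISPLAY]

> Phone:      [                                                ]
  Region:     [Asia                                           ▼]
  Name:       [                                                ]
  Notify:     [x]                                               
  Company:    [                                                ]
  Role:       [User                                           ▼]
  Public:     [x]                                               
  Theme:      ( ) Light  (●) Dark  ( ) Auto                     
                                                                
                                                                
                                                                
                                                                
                                                                
                                                                
                                                                
                                                                
                                                                
                                                                
                                                                
                                                                


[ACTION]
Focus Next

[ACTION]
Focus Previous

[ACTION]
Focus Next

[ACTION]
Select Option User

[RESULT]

  Phone:      [                                                ]
> Region:     [Asia                                           ▼]
  Name:       [                                                ]
  Notify:     [x]                                               
  Company:    [                                                ]
  Role:       [User                                           ▼]
  Public:     [x]                                               
  Theme:      ( ) Light  (●) Dark  ( ) Auto                     
                                                                
                                                                
                                                                
                                                                
                                                                
                                                                
                                                                
                                                                
                                                                
                                                                
                                                                
                                                                


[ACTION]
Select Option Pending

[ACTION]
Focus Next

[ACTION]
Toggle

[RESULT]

  Phone:      [                                                ]
  Region:     [Asia                                           ▼]
> Name:       [                                                ]
  Notify:     [x]                                               
  Company:    [                                                ]
  Role:       [User                                           ▼]
  Public:     [x]                                               
  Theme:      ( ) Light  (●) Dark  ( ) Auto                     
                                                                
                                                                
                                                                
                                                                
                                                                
                                                                
                                                                
                                                                
                                                                
                                                                
                                                                
                                                                


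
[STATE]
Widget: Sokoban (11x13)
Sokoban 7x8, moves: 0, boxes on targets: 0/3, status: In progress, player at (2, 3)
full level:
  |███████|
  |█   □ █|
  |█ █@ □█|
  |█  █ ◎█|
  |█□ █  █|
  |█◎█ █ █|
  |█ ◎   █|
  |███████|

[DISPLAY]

███████    
█   □ █    
█ █@ □█    
█  █ ◎█    
█□ █  █    
█◎█ █ █    
█ ◎   █    
███████    
Moves: 0  0
           
           
           
           


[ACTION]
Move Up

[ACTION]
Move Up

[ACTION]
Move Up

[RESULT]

███████    
█  @□ █    
█ █  □█    
█  █ ◎█    
█□ █  █    
█◎█ █ █    
█ ◎   █    
███████    
Moves: 1  0
           
           
           
           


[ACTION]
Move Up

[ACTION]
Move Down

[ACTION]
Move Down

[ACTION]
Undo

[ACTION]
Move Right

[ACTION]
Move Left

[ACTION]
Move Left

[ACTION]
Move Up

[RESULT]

███████    
█ @  □█    
█ █  □█    
█  █ ◎█    
█□ █  █    
█◎█ █ █    
█ ◎   █    
███████    
Moves: 4  0
           
           
           
           


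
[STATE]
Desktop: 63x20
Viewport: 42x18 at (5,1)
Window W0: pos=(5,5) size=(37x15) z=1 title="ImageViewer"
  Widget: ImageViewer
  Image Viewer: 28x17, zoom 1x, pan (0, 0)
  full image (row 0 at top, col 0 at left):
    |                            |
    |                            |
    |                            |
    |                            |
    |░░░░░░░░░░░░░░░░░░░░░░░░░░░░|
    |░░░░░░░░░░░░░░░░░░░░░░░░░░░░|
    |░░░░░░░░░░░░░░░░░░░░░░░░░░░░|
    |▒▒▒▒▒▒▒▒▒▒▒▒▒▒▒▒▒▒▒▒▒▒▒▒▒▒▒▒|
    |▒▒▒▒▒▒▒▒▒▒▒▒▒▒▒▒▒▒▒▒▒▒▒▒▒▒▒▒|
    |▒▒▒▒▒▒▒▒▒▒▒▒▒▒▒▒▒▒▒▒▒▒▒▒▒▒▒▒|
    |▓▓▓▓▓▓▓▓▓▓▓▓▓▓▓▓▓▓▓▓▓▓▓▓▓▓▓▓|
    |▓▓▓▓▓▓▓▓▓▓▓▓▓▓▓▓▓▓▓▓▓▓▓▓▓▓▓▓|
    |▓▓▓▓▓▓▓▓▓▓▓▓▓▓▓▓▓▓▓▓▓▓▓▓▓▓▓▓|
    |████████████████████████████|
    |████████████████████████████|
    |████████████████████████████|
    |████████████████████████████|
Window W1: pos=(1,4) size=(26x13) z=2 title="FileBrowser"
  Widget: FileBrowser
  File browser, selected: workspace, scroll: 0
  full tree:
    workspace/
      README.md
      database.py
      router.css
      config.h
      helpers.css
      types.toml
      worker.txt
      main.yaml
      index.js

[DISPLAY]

                                          
                                          
                                          
━━━━━━━━━━━━━━━━━━━━━┓                    
leBrowser            ┃━━━━━━━━━━━━━━┓     
─────────────────────┨              ┃     
-] workspace/        ┃──────────────┨     
 README.md           ┃              ┃     
 database.py         ┃              ┃     
 router.css          ┃              ┃     
 config.h            ┃              ┃     
 helpers.css         ┃░░░░░░░       ┃     
 types.toml          ┃░░░░░░░       ┃     
 worker.txt          ┃░░░░░░░       ┃     
 main.yaml           ┃▒▒▒▒▒▒▒       ┃     
━━━━━━━━━━━━━━━━━━━━━┛▒▒▒▒▒▒▒       ┃     
┃▒▒▒▒▒▒▒▒▒▒▒▒▒▒▒▒▒▒▒▒▒▒▒▒▒▒▒▒       ┃     
┃▓▓▓▓▓▓▓▓▓▓▓▓▓▓▓▓▓▓▓▓▓▓▓▓▓▓▓▓       ┃     


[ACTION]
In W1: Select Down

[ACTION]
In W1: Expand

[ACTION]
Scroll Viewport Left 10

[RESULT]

                                          
                                          
                                          
 ┏━━━━━━━━━━━━━━━━━━━━━━━━┓               
 ┃ FileBrowser            ┃━━━━━━━━━━━━━━┓
 ┠────────────────────────┨              ┃
 ┃  [-] workspace/        ┃──────────────┨
 ┃  > README.md           ┃              ┃
 ┃    database.py         ┃              ┃
 ┃    router.css          ┃              ┃
 ┃    config.h            ┃              ┃
 ┃    helpers.css         ┃░░░░░░░       ┃
 ┃    types.toml          ┃░░░░░░░       ┃
 ┃    worker.txt          ┃░░░░░░░       ┃
 ┃    main.yaml           ┃▒▒▒▒▒▒▒       ┃
 ┗━━━━━━━━━━━━━━━━━━━━━━━━┛▒▒▒▒▒▒▒       ┃
     ┃▒▒▒▒▒▒▒▒▒▒▒▒▒▒▒▒▒▒▒▒▒▒▒▒▒▒▒▒       ┃
     ┃▓▓▓▓▓▓▓▓▓▓▓▓▓▓▓▓▓▓▓▓▓▓▓▓▓▓▓▓       ┃


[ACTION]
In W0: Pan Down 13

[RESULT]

                                          
                                          
                                          
 ┏━━━━━━━━━━━━━━━━━━━━━━━━┓               
 ┃ FileBrowser            ┃━━━━━━━━━━━━━━┓
 ┠────────────────────────┨              ┃
 ┃  [-] workspace/        ┃──────────────┨
 ┃  > README.md           ┃███████       ┃
 ┃    database.py         ┃███████       ┃
 ┃    router.css          ┃███████       ┃
 ┃    config.h            ┃███████       ┃
 ┃    helpers.css         ┃              ┃
 ┃    types.toml          ┃              ┃
 ┃    worker.txt          ┃              ┃
 ┃    main.yaml           ┃              ┃
 ┗━━━━━━━━━━━━━━━━━━━━━━━━┛              ┃
     ┃                                   ┃
     ┃                                   ┃


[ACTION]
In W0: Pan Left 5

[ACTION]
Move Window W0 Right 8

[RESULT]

                                          
                                          
                                          
 ┏━━━━━━━━━━━━━━━━━━━━━━━━┓               
 ┃ FileBrowser            ┃━━━━━━━━━━━━━━━
 ┠────────────────────────┨               
 ┃  [-] workspace/        ┃───────────────
 ┃  > README.md           ┃███████████████
 ┃    database.py         ┃███████████████
 ┃    router.css          ┃███████████████
 ┃    config.h            ┃███████████████
 ┃    helpers.css         ┃               
 ┃    types.toml          ┃               
 ┃    worker.txt          ┃               
 ┃    main.yaml           ┃               
 ┗━━━━━━━━━━━━━━━━━━━━━━━━┛               
             ┃                            
             ┃                            


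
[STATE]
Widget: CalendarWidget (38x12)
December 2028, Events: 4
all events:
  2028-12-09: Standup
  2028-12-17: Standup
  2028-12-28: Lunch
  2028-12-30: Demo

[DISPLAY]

            December 2028             
Mo Tu We Th Fr Sa Su                  
             1  2  3                  
 4  5  6  7  8  9* 10                 
11 12 13 14 15 16 17*                 
18 19 20 21 22 23 24                  
25 26 27 28* 29 30* 31                
                                      
                                      
                                      
                                      
                                      


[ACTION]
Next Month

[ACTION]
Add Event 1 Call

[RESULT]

             January 2029             
Mo Tu We Th Fr Sa Su                  
 1*  2  3  4  5  6  7                 
 8  9 10 11 12 13 14                  
15 16 17 18 19 20 21                  
22 23 24 25 26 27 28                  
29 30 31                              
                                      
                                      
                                      
                                      
                                      


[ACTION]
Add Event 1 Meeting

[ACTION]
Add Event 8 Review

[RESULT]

             January 2029             
Mo Tu We Th Fr Sa Su                  
 1*  2  3  4  5  6  7                 
 8*  9 10 11 12 13 14                 
15 16 17 18 19 20 21                  
22 23 24 25 26 27 28                  
29 30 31                              
                                      
                                      
                                      
                                      
                                      
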